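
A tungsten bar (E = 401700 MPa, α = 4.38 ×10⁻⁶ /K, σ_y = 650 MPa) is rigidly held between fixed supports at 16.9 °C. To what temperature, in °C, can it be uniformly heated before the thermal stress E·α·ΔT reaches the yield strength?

386 °C

E = 401700 MPa = 401.7 GPa.
E·α·ΔT = 650.0 MPa ⇒ ΔT = 650.0 / (401.7×10³ × 4.38×10⁻⁶) = 369.4 K.
T = 16.9 + 369.4 = 386.3 °C.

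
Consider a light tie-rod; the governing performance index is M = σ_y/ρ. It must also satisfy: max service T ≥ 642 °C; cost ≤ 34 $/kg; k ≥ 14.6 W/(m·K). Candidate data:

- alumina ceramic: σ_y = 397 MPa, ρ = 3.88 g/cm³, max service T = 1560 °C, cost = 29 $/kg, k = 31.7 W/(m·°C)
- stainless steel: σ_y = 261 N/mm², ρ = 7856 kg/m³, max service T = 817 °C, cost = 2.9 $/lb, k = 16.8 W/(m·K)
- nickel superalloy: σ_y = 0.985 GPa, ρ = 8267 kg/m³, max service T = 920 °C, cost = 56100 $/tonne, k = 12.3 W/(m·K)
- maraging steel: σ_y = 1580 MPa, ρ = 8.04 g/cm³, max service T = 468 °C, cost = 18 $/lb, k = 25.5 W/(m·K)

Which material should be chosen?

alumina ceramic

Screen on constraints: max service T ≥ 642 °C; cost ≤ 34 $/kg; k ≥ 14.6 W/(m·K). Survivors: alumina ceramic, stainless steel.
Putting every candidate on a common basis:
  alumina ceramic: σ_y = 397.0 MPa, ρ = 3880 kg/m³
  stainless steel: σ_y = 261.0 MPa, ρ = 7856 kg/m³
  alumina ceramic: M = 102 kN·m/kg
  stainless steel: M = 33.2 kN·m/kg
Alumina ceramic ranks first.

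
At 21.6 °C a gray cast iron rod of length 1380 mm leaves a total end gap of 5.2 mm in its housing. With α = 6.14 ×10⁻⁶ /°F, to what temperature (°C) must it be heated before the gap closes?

α = 6.14×10⁻⁶/°F × 9/5 = 11.1×10⁻⁶/K.
α·L₀·ΔT = 5.2 mm ⇒ ΔT = 5.2 / (11.1×10⁻⁶ × 1380.0) = 340.9 K.
T = 21.6 + 340.9 = 362.5 °C.

363 °C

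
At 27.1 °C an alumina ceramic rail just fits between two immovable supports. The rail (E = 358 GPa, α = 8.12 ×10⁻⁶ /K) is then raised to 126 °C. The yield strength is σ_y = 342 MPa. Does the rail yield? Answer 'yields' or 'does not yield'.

does not yield

ΔT = 98.90 K. Constrained thermal stress σ = E·α·ΔT = 358.0×10³ MPa × 8.12×10⁻⁶ × 98.90 = 287 MPa (compressive).
Compare to σ_y = 342 MPa: σ < σ_y, so it does not yield.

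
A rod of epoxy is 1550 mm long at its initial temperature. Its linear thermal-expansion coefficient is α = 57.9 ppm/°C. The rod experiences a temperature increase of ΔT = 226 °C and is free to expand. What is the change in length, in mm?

20.3 mm

ΔL = α·L₀·ΔT = 57.9×10⁻⁶ × 1550 mm × 226.0 K = 20.3 mm.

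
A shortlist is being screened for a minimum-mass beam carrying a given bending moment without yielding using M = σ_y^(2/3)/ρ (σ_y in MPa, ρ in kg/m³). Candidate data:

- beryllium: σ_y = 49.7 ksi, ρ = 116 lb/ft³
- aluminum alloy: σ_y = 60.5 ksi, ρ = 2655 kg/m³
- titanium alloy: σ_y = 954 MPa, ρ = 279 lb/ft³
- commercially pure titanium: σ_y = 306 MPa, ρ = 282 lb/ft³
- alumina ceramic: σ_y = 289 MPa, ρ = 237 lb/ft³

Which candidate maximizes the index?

beryllium

Putting every candidate on a common basis:
  beryllium: σ_y = 342.7 MPa, ρ = 1858 kg/m³
  aluminum alloy: σ_y = 417.1 MPa, ρ = 2655 kg/m³
  titanium alloy: σ_y = 954.0 MPa, ρ = 4469 kg/m³
  commercially pure titanium: σ_y = 306.0 MPa, ρ = 4517 kg/m³
  alumina ceramic: σ_y = 289.0 MPa, ρ = 3796 kg/m³
  beryllium: M = 26.4×10⁻³
  titanium alloy: M = 21.7×10⁻³
  aluminum alloy: M = 21.0×10⁻³
  alumina ceramic: M = 11.5×10⁻³
  commercially pure titanium: M = 10.1×10⁻³
Highest index: beryllium.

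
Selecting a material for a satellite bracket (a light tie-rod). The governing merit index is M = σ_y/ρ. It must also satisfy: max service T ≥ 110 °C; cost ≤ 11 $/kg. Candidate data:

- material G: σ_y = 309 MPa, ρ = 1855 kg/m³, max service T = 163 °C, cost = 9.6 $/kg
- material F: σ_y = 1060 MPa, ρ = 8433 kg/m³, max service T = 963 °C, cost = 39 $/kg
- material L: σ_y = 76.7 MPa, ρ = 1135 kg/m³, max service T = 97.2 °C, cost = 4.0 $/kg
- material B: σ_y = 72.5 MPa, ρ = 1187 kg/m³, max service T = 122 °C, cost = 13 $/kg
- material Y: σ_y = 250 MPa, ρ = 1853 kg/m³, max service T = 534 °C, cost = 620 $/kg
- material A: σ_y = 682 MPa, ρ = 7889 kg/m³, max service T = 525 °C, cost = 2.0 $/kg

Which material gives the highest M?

material G

Screen on constraints: max service T ≥ 110 °C; cost ≤ 11 $/kg. Survivors: material G, material A.
Evaluate M for each candidate:
  material G: M = 167 kN·m/kg
  material A: M = 86.4 kN·m/kg
The maximum is for material G.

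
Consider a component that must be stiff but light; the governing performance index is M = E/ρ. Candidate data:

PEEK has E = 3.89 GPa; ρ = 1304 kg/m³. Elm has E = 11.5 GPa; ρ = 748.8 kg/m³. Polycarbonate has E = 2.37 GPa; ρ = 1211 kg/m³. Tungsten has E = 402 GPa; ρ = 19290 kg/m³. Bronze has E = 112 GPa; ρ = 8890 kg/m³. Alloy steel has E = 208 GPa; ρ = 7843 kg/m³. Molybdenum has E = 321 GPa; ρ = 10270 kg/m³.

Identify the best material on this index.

Evaluate M for each candidate:
  molybdenum: M = 31.3 MN·m/kg
  alloy steel: M = 26.5 MN·m/kg
  tungsten: M = 20.8 MN·m/kg
  elm: M = 15.4 MN·m/kg
  bronze: M = 12.6 MN·m/kg
  PEEK: M = 2.98 MN·m/kg
  polycarbonate: M = 1.96 MN·m/kg
Molybdenum has the largest M.

molybdenum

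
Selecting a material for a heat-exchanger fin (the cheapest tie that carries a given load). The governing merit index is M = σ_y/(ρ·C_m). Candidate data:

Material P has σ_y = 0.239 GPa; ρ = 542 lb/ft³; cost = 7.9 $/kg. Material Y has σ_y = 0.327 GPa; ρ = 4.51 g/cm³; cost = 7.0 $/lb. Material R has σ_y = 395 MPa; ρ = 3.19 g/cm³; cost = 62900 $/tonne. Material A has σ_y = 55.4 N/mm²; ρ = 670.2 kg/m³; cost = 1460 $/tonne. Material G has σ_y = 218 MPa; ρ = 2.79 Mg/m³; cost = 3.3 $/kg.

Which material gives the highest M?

Convert each candidate to consistent units, then evaluate M:
  material P: σ_y = 239.0 MPa, ρ = 8682 kg/m³, cost = 7.900 $/kg
  material Y: σ_y = 327.0 MPa, ρ = 4510 kg/m³, cost = 15.43 $/kg
  material R: σ_y = 395.0 MPa, ρ = 3190 kg/m³, cost = 62.90 $/kg
  material A: σ_y = 55.40 MPa, ρ = 670.2 kg/m³, cost = 1.460 $/kg
  material G: σ_y = 218.0 MPa, ρ = 2790 kg/m³, cost = 3.300 $/kg
  material A: M = 56.6 kN·m per $
  material G: M = 23.7 kN·m per $
  material Y: M = 4.70 kN·m per $
  material P: M = 3.48 kN·m per $
  material R: M = 1.97 kN·m per $
Material A ranks first.

material A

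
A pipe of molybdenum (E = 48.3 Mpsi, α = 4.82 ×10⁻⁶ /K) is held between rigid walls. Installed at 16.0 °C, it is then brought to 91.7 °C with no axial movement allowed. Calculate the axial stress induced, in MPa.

E = 48.3 Mpsi = 333.0 GPa.
ΔT = 75.70 K. Constrained thermal stress σ = E·α·ΔT = 333.0×10³ MPa × 4.82×10⁻⁶ × 75.70 = 122 MPa (compressive).

122 MPa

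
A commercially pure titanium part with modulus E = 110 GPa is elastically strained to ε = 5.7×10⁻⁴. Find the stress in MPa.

σ = E·ε = 110000 MPa × 5.7×10⁻⁴ = 62.7 MPa.

62.7 MPa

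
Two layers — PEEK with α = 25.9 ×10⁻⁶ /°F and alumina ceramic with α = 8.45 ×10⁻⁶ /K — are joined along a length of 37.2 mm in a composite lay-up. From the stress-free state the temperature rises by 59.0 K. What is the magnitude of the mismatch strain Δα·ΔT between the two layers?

PEEK: α = 25.9×10⁻⁶/°F × 9/5 = 46.6×10⁻⁶/K.
Δα = |46.6 − 8.45|×10⁻⁶/K = 38.2×10⁻⁶/K.
Mismatch strain = Δα·ΔT = 38.2×10⁻⁶ × 59.0 = 2.25×10⁻³.

2.25×10⁻³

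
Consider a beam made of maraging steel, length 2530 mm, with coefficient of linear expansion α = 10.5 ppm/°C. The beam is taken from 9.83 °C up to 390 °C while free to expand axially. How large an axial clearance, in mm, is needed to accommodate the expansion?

ΔT = 390 − 9.83 = 380.2 K.
ΔL = α·L₀·ΔT = 10.5×10⁻⁶ × 2530 mm × 380.2 K = 10.1 mm.

10.1 mm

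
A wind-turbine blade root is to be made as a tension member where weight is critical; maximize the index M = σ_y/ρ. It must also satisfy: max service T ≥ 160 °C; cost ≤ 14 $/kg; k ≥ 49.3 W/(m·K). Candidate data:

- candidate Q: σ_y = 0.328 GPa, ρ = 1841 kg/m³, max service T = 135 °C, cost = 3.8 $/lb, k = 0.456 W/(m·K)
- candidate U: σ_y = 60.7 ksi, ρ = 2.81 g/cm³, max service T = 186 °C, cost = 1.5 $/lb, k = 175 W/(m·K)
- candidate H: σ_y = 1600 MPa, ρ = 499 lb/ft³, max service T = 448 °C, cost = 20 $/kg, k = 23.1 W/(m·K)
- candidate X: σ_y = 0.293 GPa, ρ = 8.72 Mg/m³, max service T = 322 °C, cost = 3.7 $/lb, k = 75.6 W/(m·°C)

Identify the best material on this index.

Screen on constraints: max service T ≥ 160 °C; cost ≤ 14 $/kg; k ≥ 49.3 W/(m·K). Survivors: candidate U, candidate X.
After converting to SI:
  candidate U: σ_y = 418.5 MPa, ρ = 2810 kg/m³
  candidate X: σ_y = 293.0 MPa, ρ = 8720 kg/m³
  candidate U: M = 149 kN·m/kg
  candidate X: M = 33.6 kN·m/kg
Candidate U ranks first.

candidate U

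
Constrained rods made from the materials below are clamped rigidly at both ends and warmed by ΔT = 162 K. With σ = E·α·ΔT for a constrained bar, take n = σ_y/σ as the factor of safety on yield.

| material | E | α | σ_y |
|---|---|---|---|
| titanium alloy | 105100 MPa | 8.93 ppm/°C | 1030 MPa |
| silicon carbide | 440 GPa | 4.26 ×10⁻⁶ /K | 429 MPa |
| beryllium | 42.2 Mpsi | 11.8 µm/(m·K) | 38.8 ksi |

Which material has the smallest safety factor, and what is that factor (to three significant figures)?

Per material, after unit conversion:
  titanium alloy: E = 105.1, α = 8.93, σ_y = 1030 → σ = 152 MPa, n = 6.77
  silicon carbide: E = 440.0, α = 4.26, σ_y = 429.0 → σ = 304 MPa, n = 1.41
  beryllium: E = 291.0, α = 11.8, σ_y = 267.5 → σ = 556 MPa, n = 0.481
The minimum is beryllium at n = 0.481.

beryllium, n = 0.481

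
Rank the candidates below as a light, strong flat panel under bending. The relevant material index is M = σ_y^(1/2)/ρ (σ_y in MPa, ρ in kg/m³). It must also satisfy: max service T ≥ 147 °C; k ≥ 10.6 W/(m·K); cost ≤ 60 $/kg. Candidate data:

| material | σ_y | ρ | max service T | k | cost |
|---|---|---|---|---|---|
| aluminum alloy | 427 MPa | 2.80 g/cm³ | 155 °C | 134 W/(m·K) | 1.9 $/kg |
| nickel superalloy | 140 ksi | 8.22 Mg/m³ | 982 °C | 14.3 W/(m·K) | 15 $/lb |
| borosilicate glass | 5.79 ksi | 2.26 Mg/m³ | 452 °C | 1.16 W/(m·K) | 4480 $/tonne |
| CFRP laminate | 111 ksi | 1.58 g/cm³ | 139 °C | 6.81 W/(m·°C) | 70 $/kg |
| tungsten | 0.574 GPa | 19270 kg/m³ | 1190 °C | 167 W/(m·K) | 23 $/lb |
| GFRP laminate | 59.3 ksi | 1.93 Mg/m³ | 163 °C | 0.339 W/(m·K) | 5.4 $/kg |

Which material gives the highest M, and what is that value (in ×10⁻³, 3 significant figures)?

Screen on constraints: max service T ≥ 147 °C; k ≥ 10.6 W/(m·K); cost ≤ 60 $/kg. Survivors: aluminum alloy, nickel superalloy, tungsten.
Putting every candidate on a common basis:
  aluminum alloy: σ_y = 427.0 MPa, ρ = 2800 kg/m³
  nickel superalloy: σ_y = 965.3 MPa, ρ = 8220 kg/m³
  tungsten: σ_y = 574.0 MPa, ρ = 19270 kg/m³
  aluminum alloy: M = 7.38×10⁻³
  nickel superalloy: M = 3.78×10⁻³
  tungsten: M = 1.24×10⁻³
Aluminum alloy ranks first.

aluminum alloy, M = 7.38×10⁻³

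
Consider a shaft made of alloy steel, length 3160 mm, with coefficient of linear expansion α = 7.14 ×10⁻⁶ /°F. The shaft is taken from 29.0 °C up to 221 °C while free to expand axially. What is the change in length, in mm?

7.80 mm

Convert α: 7.14×10⁻⁶/°F × (9/5) = 12.9×10⁻⁶/K.
ΔT = 221 − 29.0 = 192.0 K.
ΔL = α·L₀·ΔT = 12.9×10⁻⁶ × 3160 mm × 192.0 K = 7.80 mm.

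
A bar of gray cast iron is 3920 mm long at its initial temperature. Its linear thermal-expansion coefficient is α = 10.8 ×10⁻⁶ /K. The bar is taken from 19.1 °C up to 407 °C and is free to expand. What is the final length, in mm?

ΔT = 407 − 19.1 = 387.9 K.
ΔL = α·L₀·ΔT = 10.8×10⁻⁶ × 3920 mm × 387.9 K = 16.4 mm.
L = L₀ + ΔL = 3920 + 16.4 = 3936.4 mm.

3936.4 mm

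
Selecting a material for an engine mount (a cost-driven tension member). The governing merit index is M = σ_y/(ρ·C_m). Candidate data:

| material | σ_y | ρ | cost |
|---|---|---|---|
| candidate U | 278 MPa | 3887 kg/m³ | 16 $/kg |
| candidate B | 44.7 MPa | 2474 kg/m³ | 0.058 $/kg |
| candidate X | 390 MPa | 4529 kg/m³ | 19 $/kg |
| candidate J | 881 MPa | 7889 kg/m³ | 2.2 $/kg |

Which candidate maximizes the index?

Per-candidate index values:
  candidate B: M = 312 kN·m per $
  candidate J: M = 50.8 kN·m per $
  candidate X: M = 4.53 kN·m per $
  candidate U: M = 4.47 kN·m per $
Highest index: candidate B.

candidate B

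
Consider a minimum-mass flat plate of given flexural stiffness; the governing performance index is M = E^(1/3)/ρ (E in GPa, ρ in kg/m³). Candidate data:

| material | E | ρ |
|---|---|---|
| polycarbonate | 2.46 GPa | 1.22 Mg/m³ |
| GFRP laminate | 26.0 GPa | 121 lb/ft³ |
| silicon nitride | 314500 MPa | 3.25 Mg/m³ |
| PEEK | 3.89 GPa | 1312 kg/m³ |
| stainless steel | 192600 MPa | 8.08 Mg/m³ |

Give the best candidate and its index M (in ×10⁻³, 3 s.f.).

After converting to SI:
  polycarbonate: E = 2.460 GPa, ρ = 1220 kg/m³
  GFRP laminate: E = 26.00 GPa, ρ = 1938 kg/m³
  silicon nitride: E = 314.5 GPa, ρ = 3250 kg/m³
  PEEK: E = 3.890 GPa, ρ = 1312 kg/m³
  stainless steel: E = 192.6 GPa, ρ = 8080 kg/m³
  silicon nitride: M = 2.09×10⁻³
  GFRP laminate: M = 1.53×10⁻³
  PEEK: M = 1.20×10⁻³
  polycarbonate: M = 1.11×10⁻³
  stainless steel: M = 0.715×10⁻³
Silicon nitride ranks first.

silicon nitride, M = 2.09×10⁻³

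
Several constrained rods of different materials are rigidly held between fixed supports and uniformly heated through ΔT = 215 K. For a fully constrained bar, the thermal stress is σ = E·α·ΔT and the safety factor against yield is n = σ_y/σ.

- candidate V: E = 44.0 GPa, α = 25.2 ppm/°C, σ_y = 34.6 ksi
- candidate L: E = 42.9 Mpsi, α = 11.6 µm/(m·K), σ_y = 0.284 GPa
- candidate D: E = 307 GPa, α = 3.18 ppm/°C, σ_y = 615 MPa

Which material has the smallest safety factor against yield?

candidate L

Per material, after unit conversion:
  candidate V: E = 44.00, α = 25.2, σ_y = 238.6 → σ = 238 MPa, n = 1.00
  candidate L: E = 295.8, α = 11.6, σ_y = 284.0 → σ = 738 MPa, n = 0.385
  candidate D: E = 307.0, α = 3.18, σ_y = 615.0 → σ = 210 MPa, n = 2.93
Smallest n: candidate L with n = 0.385.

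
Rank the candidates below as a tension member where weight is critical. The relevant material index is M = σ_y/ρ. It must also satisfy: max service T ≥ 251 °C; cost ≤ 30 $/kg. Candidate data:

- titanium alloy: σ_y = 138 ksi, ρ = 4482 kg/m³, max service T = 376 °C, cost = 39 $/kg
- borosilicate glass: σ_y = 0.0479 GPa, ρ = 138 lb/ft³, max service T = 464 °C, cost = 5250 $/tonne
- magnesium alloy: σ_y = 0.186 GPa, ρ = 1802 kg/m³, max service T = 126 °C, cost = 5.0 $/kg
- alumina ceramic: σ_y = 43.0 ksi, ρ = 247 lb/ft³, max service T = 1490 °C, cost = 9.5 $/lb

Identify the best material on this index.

alumina ceramic

Screen on constraints: max service T ≥ 251 °C; cost ≤ 30 $/kg. Survivors: borosilicate glass, alumina ceramic.
Convert each candidate to consistent units, then evaluate M:
  borosilicate glass: σ_y = 47.90 MPa, ρ = 2211 kg/m³
  alumina ceramic: σ_y = 296.5 MPa, ρ = 3957 kg/m³
  alumina ceramic: M = 74.9 kN·m/kg
  borosilicate glass: M = 21.7 kN·m/kg
Alumina ceramic has the largest M.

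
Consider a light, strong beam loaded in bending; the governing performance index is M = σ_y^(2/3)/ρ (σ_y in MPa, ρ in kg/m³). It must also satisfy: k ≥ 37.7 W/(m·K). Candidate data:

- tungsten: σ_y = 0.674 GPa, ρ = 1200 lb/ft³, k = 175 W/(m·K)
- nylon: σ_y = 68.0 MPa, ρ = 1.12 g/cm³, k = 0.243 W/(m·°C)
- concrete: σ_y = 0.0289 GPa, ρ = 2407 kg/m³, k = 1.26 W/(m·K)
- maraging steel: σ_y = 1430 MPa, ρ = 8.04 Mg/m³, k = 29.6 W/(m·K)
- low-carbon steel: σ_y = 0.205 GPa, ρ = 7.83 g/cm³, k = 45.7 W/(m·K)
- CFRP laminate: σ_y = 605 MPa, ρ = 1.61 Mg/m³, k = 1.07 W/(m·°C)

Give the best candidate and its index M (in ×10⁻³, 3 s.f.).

low-carbon steel, M = 4.44×10⁻³

Screen on constraints: k ≥ 37.7 W/(m·K). Survivors: tungsten, low-carbon steel.
Convert each candidate to consistent units, then evaluate M:
  tungsten: σ_y = 674.0 MPa, ρ = 19220 kg/m³
  low-carbon steel: σ_y = 205.0 MPa, ρ = 7830 kg/m³
  low-carbon steel: M = 4.44×10⁻³
  tungsten: M = 4.00×10⁻³
Highest index: low-carbon steel.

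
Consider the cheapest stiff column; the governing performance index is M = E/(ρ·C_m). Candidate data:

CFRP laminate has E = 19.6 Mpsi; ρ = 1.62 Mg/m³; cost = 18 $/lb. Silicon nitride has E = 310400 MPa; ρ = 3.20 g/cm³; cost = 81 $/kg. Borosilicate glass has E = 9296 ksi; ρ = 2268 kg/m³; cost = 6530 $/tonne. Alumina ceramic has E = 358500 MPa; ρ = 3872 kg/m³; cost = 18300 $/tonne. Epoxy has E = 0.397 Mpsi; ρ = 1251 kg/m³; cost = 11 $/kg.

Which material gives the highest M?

In SI units:
  CFRP laminate: E = 135.1 GPa, ρ = 1620 kg/m³, cost = 39.68 $/kg
  silicon nitride: E = 310.4 GPa, ρ = 3200 kg/m³, cost = 81.00 $/kg
  borosilicate glass: E = 64.09 GPa, ρ = 2268 kg/m³, cost = 6.530 $/kg
  alumina ceramic: E = 358.5 GPa, ρ = 3872 kg/m³, cost = 18.30 $/kg
  epoxy: E = 2.737 GPa, ρ = 1251 kg/m³, cost = 11.00 $/kg
  alumina ceramic: M = 5.06 MN·m per $
  borosilicate glass: M = 4.33 MN·m per $
  CFRP laminate: M = 2.10 MN·m per $
  silicon nitride: M = 1.20 MN·m per $
  epoxy: M = 0.199 MN·m per $
The maximum is for alumina ceramic.

alumina ceramic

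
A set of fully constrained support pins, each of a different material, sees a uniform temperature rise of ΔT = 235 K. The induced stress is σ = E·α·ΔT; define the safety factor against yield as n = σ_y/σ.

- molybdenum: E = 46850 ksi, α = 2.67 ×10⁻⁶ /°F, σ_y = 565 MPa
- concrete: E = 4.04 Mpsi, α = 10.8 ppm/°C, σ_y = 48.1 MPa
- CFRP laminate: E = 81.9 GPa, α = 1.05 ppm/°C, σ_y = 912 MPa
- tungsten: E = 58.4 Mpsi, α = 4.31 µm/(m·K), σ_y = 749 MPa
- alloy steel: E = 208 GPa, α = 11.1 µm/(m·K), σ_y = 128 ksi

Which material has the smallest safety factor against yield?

concrete

In consistent units (E in GPa, α in ×10⁻⁶/K, σ_y in MPa):
  molybdenum: E = 323.0, α = 4.81, σ_y = 565.0 → σ = 365 MPa, n = 1.55
  concrete: E = 27.85, α = 10.8, σ_y = 48.10 → σ = 70.7 MPa, n = 0.680
  CFRP laminate: E = 81.90, α = 1.05, σ_y = 912.0 → σ = 20.2 MPa, n = 45.1
  tungsten: E = 402.7, α = 4.31, σ_y = 749.0 → σ = 408 MPa, n = 1.84
  alloy steel: E = 208.0, α = 11.1, σ_y = 882.5 → σ = 543 MPa, n = 1.63
Concrete has the lowest safety factor, n = 0.680.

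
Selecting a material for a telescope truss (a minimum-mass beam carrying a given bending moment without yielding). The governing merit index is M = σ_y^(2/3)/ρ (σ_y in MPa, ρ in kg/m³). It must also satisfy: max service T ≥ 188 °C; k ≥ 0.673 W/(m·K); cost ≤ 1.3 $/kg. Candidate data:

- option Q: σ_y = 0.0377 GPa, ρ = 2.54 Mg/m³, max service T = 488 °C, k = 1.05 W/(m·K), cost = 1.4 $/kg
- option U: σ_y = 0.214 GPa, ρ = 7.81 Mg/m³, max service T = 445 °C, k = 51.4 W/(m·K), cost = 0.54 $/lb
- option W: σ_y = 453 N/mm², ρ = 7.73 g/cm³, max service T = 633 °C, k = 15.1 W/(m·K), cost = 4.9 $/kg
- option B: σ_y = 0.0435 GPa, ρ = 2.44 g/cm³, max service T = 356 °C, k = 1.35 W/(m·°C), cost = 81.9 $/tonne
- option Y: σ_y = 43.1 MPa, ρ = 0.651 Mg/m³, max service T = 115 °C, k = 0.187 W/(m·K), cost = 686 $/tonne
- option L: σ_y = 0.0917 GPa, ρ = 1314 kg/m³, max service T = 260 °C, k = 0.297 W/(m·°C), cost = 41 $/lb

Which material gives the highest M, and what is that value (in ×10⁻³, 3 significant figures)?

Screen on constraints: max service T ≥ 188 °C; k ≥ 0.673 W/(m·K); cost ≤ 1.3 $/kg. Survivors: option U, option B.
In SI units:
  option U: σ_y = 214.0 MPa, ρ = 7810 kg/m³
  option B: σ_y = 43.50 MPa, ρ = 2440 kg/m³
  option B: M = 5.07×10⁻³
  option U: M = 4.58×10⁻³
The maximum is for option B.

option B, M = 5.07×10⁻³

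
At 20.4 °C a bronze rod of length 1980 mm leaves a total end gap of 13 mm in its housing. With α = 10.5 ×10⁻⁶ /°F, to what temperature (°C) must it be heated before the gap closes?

368 °C

α = 10.5×10⁻⁶/°F × 9/5 = 18.9×10⁻⁶/K.
α·L₀·ΔT = 13.0 mm ⇒ ΔT = 13.0 / (18.9×10⁻⁶ × 1980.0) = 347.4 K.
T = 20.4 + 347.4 = 367.8 °C.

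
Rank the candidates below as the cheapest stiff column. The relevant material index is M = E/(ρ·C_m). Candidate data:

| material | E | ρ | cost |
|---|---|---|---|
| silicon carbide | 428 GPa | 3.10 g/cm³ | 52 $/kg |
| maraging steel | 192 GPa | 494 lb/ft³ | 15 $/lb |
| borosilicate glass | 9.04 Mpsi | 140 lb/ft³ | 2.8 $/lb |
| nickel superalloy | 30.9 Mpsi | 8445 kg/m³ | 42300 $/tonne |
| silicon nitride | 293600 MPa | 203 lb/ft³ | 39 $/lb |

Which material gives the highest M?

borosilicate glass

In SI units:
  silicon carbide: E = 428.0 GPa, ρ = 3100 kg/m³, cost = 52.00 $/kg
  maraging steel: E = 192.0 GPa, ρ = 7913 kg/m³, cost = 33.07 $/kg
  borosilicate glass: E = 62.33 GPa, ρ = 2243 kg/m³, cost = 6.173 $/kg
  nickel superalloy: E = 213.0 GPa, ρ = 8445 kg/m³, cost = 42.30 $/kg
  silicon nitride: E = 293.6 GPa, ρ = 3252 kg/m³, cost = 85.98 $/kg
  borosilicate glass: M = 4.50 MN·m per $
  silicon carbide: M = 2.66 MN·m per $
  silicon nitride: M = 1.05 MN·m per $
  maraging steel: M = 0.734 MN·m per $
  nickel superalloy: M = 0.596 MN·m per $
Borosilicate glass ranks first.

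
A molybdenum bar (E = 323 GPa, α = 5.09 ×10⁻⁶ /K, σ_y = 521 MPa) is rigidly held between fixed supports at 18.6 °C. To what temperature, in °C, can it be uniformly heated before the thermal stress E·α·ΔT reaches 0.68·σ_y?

E·α·ΔT = 354.3 MPa ⇒ ΔT = 354.3 / (323.0×10³ × 5.09×10⁻⁶) = 215.5 K.
T = 18.6 + 215.5 = 234.1 °C.

234 °C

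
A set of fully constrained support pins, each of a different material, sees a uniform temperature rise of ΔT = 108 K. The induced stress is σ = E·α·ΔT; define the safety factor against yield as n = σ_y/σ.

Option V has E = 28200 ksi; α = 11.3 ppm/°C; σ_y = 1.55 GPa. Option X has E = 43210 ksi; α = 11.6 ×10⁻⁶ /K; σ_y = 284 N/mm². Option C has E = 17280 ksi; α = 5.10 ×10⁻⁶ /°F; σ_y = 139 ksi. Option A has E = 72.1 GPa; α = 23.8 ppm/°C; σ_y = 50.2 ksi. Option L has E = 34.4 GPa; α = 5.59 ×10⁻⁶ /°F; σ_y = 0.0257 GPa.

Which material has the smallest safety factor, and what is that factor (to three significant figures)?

option L, n = 0.687

In consistent units (E in GPa, α in ×10⁻⁶/K, σ_y in MPa):
  option V: E = 194.4, α = 11.3, σ_y = 1550 → σ = 237 MPa, n = 6.53
  option X: E = 297.9, α = 11.6, σ_y = 284.0 → σ = 373 MPa, n = 0.761
  option C: E = 119.1, α = 9.18, σ_y = 958.4 → σ = 118 MPa, n = 8.11
  option A: E = 72.10, α = 23.8, σ_y = 346.1 → σ = 185 MPa, n = 1.87
  option L: E = 34.40, α = 10.1, σ_y = 25.70 → σ = 37.4 MPa, n = 0.687
Smallest n: option L with n = 0.687.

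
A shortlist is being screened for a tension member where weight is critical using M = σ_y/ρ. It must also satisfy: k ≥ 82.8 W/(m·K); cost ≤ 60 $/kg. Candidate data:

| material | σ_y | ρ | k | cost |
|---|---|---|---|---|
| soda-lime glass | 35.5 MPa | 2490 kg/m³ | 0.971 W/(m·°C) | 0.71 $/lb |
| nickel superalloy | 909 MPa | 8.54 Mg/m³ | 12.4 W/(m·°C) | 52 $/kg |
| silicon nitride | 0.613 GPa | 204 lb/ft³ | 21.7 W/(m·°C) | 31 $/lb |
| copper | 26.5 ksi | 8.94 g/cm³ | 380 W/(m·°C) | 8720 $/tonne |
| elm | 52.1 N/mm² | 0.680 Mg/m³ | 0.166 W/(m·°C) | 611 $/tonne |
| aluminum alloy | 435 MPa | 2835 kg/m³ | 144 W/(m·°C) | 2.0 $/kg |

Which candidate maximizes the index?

Screen on constraints: k ≥ 82.8 W/(m·K); cost ≤ 60 $/kg. Survivors: copper, aluminum alloy.
After converting to SI:
  copper: σ_y = 182.7 MPa, ρ = 8940 kg/m³
  aluminum alloy: σ_y = 435.0 MPa, ρ = 2835 kg/m³
  aluminum alloy: M = 153 kN·m/kg
  copper: M = 20.4 kN·m/kg
The maximum is for aluminum alloy.

aluminum alloy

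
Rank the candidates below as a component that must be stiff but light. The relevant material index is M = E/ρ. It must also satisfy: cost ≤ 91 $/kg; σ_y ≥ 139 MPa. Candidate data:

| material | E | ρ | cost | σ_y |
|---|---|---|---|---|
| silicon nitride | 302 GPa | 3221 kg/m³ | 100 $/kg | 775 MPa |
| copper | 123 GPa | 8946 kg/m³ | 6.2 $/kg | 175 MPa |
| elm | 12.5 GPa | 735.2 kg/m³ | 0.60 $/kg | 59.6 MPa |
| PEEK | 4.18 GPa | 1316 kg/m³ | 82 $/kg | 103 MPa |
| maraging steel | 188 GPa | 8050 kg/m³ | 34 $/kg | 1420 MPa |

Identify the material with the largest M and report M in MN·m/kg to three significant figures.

Screen on constraints: cost ≤ 91 $/kg; σ_y ≥ 139 MPa. Survivors: copper, maraging steel.
Computing M directly (units already consistent):
  maraging steel: M = 23.4 MN·m/kg
  copper: M = 13.7 MN·m/kg
Highest index: maraging steel.

maraging steel, M = 23.4 MN·m/kg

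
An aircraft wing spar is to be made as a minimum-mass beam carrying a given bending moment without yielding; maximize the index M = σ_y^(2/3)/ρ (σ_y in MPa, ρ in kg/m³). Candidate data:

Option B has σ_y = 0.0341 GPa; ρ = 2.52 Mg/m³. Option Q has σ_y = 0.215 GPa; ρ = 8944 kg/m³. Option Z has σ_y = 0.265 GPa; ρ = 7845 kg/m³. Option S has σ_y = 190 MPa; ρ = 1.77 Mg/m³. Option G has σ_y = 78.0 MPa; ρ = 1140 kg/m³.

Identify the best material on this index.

Normalizing units and computing the index:
  option B: σ_y = 34.10 MPa, ρ = 2520 kg/m³
  option Q: σ_y = 215.0 MPa, ρ = 8944 kg/m³
  option Z: σ_y = 265.0 MPa, ρ = 7845 kg/m³
  option S: σ_y = 190.0 MPa, ρ = 1770 kg/m³
  option G: σ_y = 78.00 MPa, ρ = 1140 kg/m³
  option S: M = 18.7×10⁻³
  option G: M = 16.0×10⁻³
  option Z: M = 5.26×10⁻³
  option B: M = 4.17×10⁻³
  option Q: M = 4.01×10⁻³
Option S has the largest M.

option S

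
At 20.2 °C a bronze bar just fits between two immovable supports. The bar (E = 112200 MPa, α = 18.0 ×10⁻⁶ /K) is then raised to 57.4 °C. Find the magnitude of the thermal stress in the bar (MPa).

E = 112200 MPa = 112.2 GPa.
ΔT = 37.20 K. Constrained thermal stress σ = E·α·ΔT = 112.2×10³ MPa × 18.0×10⁻⁶ × 37.20 = 75.1 MPa (compressive).

75.1 MPa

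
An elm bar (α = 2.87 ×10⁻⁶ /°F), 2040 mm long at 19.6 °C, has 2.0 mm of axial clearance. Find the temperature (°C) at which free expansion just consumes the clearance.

209 °C

α = 2.87×10⁻⁶/°F × 9/5 = 5.17×10⁻⁶/K.
α·L₀·ΔT = 2.0 mm ⇒ ΔT = 2.0 / (5.17×10⁻⁶ × 2040.0) = 189.8 K.
T = 19.6 + 189.8 = 209.4 °C.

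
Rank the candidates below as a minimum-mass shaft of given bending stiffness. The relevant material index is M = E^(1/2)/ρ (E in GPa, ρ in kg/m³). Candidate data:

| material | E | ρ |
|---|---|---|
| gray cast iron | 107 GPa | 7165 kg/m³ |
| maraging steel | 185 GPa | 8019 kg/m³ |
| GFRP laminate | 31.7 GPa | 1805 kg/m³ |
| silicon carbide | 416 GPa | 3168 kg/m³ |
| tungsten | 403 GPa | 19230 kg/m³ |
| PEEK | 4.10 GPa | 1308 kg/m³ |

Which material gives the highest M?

Per-candidate index values:
  silicon carbide: M = 6.44×10⁻³
  GFRP laminate: M = 3.12×10⁻³
  maraging steel: M = 1.70×10⁻³
  PEEK: M = 1.55×10⁻³
  gray cast iron: M = 1.44×10⁻³
  tungsten: M = 1.04×10⁻³
Highest index: silicon carbide.

silicon carbide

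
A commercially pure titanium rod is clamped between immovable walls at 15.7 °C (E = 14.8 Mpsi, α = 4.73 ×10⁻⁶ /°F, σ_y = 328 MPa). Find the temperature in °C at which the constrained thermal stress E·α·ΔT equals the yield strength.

393 °C

E = 14.8 Mpsi = 102.0 GPa.
α = 4.73×10⁻⁶/°F × 9/5 = 8.51×10⁻⁶/K.
E·α·ΔT = 328.0 MPa ⇒ ΔT = 328.0 / (102.0×10³ × 8.51×10⁻⁶) = 377.5 K.
T = 15.7 + 377.5 = 393.2 °C.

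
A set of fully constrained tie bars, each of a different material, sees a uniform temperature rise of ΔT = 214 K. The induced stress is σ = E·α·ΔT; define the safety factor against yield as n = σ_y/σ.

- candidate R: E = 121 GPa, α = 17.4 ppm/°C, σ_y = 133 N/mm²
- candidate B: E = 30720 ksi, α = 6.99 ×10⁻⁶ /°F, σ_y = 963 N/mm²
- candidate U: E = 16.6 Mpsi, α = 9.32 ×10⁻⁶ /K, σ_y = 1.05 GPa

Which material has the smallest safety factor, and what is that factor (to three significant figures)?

candidate R, n = 0.295

Per material, after unit conversion:
  candidate R: E = 121.0, α = 17.4, σ_y = 133.0 → σ = 451 MPa, n = 0.295
  candidate B: E = 211.8, α = 12.6, σ_y = 963.0 → σ = 570 MPa, n = 1.69
  candidate U: E = 114.5, α = 9.32, σ_y = 1050 → σ = 228 MPa, n = 4.60
The minimum is candidate R at n = 0.295.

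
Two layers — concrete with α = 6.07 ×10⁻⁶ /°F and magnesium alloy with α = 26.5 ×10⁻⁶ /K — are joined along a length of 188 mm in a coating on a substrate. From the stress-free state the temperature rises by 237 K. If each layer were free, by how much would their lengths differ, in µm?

694 µm

concrete: α = 6.07×10⁻⁶/°F × 9/5 = 10.9×10⁻⁶/K.
Δα = |10.9 − 26.5|×10⁻⁶/K = 15.6×10⁻⁶/K.
ΔL_mismatch = Δα·L·ΔT = 15.6×10⁻⁶ × 188.0 mm × 237.0 K = 694 µm.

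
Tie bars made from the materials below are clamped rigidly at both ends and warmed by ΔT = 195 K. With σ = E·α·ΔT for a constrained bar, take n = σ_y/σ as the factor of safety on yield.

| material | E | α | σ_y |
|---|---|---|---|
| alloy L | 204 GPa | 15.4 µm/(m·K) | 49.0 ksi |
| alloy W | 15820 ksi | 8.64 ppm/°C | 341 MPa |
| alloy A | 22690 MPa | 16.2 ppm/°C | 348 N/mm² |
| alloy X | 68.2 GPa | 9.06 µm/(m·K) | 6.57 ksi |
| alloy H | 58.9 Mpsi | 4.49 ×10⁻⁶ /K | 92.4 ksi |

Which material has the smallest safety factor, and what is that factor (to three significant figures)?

Converting E to GPa, α to ×10⁻⁶/K, σ_y to MPa, then σ and n for each:
  alloy L: E = 204.0, α = 15.4, σ_y = 337.8 → σ = 613 MPa, n = 0.551
  alloy W: E = 109.1, α = 8.64, σ_y = 341.0 → σ = 184 MPa, n = 1.86
  alloy A: E = 22.69, α = 16.2, σ_y = 348.0 → σ = 71.7 MPa, n = 4.86
  alloy X: E = 68.20, α = 9.06, σ_y = 45.30 → σ = 120 MPa, n = 0.376
  alloy H: E = 406.1, α = 4.49, σ_y = 637.1 → σ = 356 MPa, n = 1.79
Alloy X has the lowest safety factor, n = 0.376.

alloy X, n = 0.376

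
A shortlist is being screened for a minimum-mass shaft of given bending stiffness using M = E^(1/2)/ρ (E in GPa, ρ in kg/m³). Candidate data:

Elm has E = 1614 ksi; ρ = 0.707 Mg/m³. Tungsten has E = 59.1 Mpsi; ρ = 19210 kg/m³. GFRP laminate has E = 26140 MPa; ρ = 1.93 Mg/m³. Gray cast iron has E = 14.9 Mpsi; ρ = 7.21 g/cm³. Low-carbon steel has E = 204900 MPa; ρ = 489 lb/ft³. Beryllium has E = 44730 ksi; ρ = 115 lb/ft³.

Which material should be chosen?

Convert each candidate to consistent units, then evaluate M:
  elm: E = 11.13 GPa, ρ = 707.0 kg/m³
  tungsten: E = 407.5 GPa, ρ = 19210 kg/m³
  GFRP laminate: E = 26.14 GPa, ρ = 1930 kg/m³
  gray cast iron: E = 102.7 GPa, ρ = 7210 kg/m³
  low-carbon steel: E = 204.9 GPa, ρ = 7833 kg/m³
  beryllium: E = 308.4 GPa, ρ = 1842 kg/m³
  beryllium: M = 9.53×10⁻³
  elm: M = 4.72×10⁻³
  GFRP laminate: M = 2.65×10⁻³
  low-carbon steel: M = 1.83×10⁻³
  gray cast iron: M = 1.41×10⁻³
  tungsten: M = 1.05×10⁻³
The maximum is for beryllium.

beryllium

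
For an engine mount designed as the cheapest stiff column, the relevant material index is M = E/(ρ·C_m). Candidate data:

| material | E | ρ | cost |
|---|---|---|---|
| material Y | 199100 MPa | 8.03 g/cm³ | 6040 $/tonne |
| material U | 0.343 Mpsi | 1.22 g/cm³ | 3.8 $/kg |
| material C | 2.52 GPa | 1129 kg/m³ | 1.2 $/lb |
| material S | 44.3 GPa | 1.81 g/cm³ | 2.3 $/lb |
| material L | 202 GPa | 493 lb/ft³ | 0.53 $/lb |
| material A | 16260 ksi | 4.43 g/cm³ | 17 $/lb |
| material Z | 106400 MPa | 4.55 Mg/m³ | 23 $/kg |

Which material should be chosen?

In SI units:
  material Y: E = 199.1 GPa, ρ = 8030 kg/m³, cost = 6.040 $/kg
  material U: E = 2.365 GPa, ρ = 1220 kg/m³, cost = 3.800 $/kg
  material C: E = 2.520 GPa, ρ = 1129 kg/m³, cost = 2.646 $/kg
  material S: E = 44.30 GPa, ρ = 1810 kg/m³, cost = 5.071 $/kg
  material L: E = 202.0 GPa, ρ = 7897 kg/m³, cost = 1.168 $/kg
  material A: E = 112.1 GPa, ρ = 4430 kg/m³, cost = 37.48 $/kg
  material Z: E = 106.4 GPa, ρ = 4550 kg/m³, cost = 23.00 $/kg
  material L: M = 21.9 MN·m per $
  material S: M = 4.83 MN·m per $
  material Y: M = 4.11 MN·m per $
  material Z: M = 1.02 MN·m per $
  material C: M = 0.844 MN·m per $
  material A: M = 0.675 MN·m per $
  material U: M = 0.510 MN·m per $
Material L ranks first.

material L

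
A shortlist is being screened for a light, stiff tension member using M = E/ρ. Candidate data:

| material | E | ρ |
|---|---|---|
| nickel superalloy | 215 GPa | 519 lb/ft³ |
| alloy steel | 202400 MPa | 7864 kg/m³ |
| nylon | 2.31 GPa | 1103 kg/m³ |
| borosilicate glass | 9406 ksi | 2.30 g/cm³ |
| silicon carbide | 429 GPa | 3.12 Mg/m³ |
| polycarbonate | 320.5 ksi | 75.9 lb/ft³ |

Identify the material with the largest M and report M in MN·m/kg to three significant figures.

Convert each candidate to consistent units, then evaluate M:
  nickel superalloy: E = 215.0 GPa, ρ = 8314 kg/m³
  alloy steel: E = 202.4 GPa, ρ = 7864 kg/m³
  nylon: E = 2.310 GPa, ρ = 1103 kg/m³
  borosilicate glass: E = 64.85 GPa, ρ = 2300 kg/m³
  silicon carbide: E = 429.0 GPa, ρ = 3120 kg/m³
  polycarbonate: E = 2.210 GPa, ρ = 1216 kg/m³
  silicon carbide: M = 138 MN·m/kg
  borosilicate glass: M = 28.2 MN·m/kg
  nickel superalloy: M = 25.9 MN·m/kg
  alloy steel: M = 25.7 MN·m/kg
  nylon: M = 2.09 MN·m/kg
  polycarbonate: M = 1.82 MN·m/kg
The maximum is for silicon carbide.

silicon carbide, M = 138 MN·m/kg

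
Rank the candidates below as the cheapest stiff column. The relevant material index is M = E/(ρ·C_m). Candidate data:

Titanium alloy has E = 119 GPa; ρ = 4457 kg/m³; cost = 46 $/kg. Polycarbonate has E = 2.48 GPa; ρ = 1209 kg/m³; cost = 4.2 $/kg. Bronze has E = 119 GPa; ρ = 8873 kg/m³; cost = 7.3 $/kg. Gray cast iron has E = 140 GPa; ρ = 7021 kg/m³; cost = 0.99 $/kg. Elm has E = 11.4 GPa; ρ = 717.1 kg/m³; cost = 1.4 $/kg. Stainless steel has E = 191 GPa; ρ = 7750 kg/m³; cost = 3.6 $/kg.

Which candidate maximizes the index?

gray cast iron

Evaluate M for each candidate:
  gray cast iron: M = 20.1 MN·m per $
  elm: M = 11.4 MN·m per $
  stainless steel: M = 6.85 MN·m per $
  bronze: M = 1.84 MN·m per $
  titanium alloy: M = 0.580 MN·m per $
  polycarbonate: M = 0.488 MN·m per $
Gray cast iron ranks first.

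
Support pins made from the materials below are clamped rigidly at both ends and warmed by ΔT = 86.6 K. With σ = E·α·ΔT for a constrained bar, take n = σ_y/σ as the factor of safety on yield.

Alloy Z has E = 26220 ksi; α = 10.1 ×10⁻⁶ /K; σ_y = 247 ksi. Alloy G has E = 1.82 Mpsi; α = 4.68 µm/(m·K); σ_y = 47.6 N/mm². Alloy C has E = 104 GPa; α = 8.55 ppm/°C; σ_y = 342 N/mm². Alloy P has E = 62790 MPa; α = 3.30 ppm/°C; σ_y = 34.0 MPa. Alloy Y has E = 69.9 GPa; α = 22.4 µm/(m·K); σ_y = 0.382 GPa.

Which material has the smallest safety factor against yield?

Converting E to GPa, α to ×10⁻⁶/K, σ_y to MPa, then σ and n for each:
  alloy Z: E = 180.8, α = 10.1, σ_y = 1703 → σ = 158 MPa, n = 10.8
  alloy G: E = 12.55, α = 4.68, σ_y = 47.60 → σ = 5.09 MPa, n = 9.36
  alloy C: E = 104.0, α = 8.55, σ_y = 342.0 → σ = 77.0 MPa, n = 4.44
  alloy P: E = 62.79, α = 3.30, σ_y = 34.00 → σ = 17.9 MPa, n = 1.89
  alloy Y: E = 69.90, α = 22.4, σ_y = 382.0 → σ = 136 MPa, n = 2.82
Smallest n: alloy P with n = 1.89.

alloy P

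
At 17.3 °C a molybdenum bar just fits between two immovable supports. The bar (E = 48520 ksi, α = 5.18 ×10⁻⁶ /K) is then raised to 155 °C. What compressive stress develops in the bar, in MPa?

E = 48520 ksi = 334.5 GPa.
ΔT = 137.7 K. Constrained thermal stress σ = E·α·ΔT = 334.5×10³ MPa × 5.18×10⁻⁶ × 137.7 = 239 MPa (compressive).

239 MPa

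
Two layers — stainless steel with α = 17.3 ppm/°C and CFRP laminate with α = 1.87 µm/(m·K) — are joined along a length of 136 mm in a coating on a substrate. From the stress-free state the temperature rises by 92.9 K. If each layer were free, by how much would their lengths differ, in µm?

195 µm

Δα = |17.3 − 1.87|×10⁻⁶/K = 15.4×10⁻⁶/K.
ΔL_mismatch = Δα·L·ΔT = 15.4×10⁻⁶ × 136.0 mm × 92.9 K = 195 µm.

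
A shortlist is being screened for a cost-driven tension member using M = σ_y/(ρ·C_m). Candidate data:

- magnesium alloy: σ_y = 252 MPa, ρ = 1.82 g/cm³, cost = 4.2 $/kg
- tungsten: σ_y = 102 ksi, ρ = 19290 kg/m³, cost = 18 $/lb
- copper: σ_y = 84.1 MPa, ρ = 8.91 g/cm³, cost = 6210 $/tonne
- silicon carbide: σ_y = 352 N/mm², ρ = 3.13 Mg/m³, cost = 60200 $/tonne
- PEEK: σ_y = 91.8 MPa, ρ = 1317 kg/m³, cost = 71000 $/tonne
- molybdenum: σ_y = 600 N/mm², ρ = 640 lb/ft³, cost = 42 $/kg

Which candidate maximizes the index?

magnesium alloy

Convert each candidate to consistent units, then evaluate M:
  magnesium alloy: σ_y = 252.0 MPa, ρ = 1820 kg/m³, cost = 4.200 $/kg
  tungsten: σ_y = 703.3 MPa, ρ = 19290 kg/m³, cost = 39.68 $/kg
  copper: σ_y = 84.10 MPa, ρ = 8910 kg/m³, cost = 6.210 $/kg
  silicon carbide: σ_y = 352.0 MPa, ρ = 3130 kg/m³, cost = 60.20 $/kg
  PEEK: σ_y = 91.80 MPa, ρ = 1317 kg/m³, cost = 71.00 $/kg
  molybdenum: σ_y = 600.0 MPa, ρ = 10250 kg/m³, cost = 42.00 $/kg
  magnesium alloy: M = 33.0 kN·m per $
  silicon carbide: M = 1.87 kN·m per $
  copper: M = 1.52 kN·m per $
  molybdenum: M = 1.39 kN·m per $
  PEEK: M = 0.982 kN·m per $
  tungsten: M = 0.919 kN·m per $
Magnesium alloy ranks first.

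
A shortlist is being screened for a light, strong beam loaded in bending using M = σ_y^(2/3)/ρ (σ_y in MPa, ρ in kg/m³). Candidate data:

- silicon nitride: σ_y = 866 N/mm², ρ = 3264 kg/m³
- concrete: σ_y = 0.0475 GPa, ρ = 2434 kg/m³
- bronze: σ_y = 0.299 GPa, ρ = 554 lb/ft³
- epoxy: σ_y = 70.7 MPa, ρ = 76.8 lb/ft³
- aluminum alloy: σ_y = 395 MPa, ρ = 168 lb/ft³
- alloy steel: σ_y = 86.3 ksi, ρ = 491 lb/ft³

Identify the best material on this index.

silicon nitride

Normalizing units and computing the index:
  silicon nitride: σ_y = 866.0 MPa, ρ = 3264 kg/m³
  concrete: σ_y = 47.50 MPa, ρ = 2434 kg/m³
  bronze: σ_y = 299.0 MPa, ρ = 8874 kg/m³
  epoxy: σ_y = 70.70 MPa, ρ = 1230 kg/m³
  aluminum alloy: σ_y = 395.0 MPa, ρ = 2691 kg/m³
  alloy steel: σ_y = 595.0 MPa, ρ = 7865 kg/m³
  silicon nitride: M = 27.8×10⁻³
  aluminum alloy: M = 20.0×10⁻³
  epoxy: M = 13.9×10⁻³
  alloy steel: M = 8.99×10⁻³
  concrete: M = 5.39×10⁻³
  bronze: M = 5.04×10⁻³
Highest index: silicon nitride.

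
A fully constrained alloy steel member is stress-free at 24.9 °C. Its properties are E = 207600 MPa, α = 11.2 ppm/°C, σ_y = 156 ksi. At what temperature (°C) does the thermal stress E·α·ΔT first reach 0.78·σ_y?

386 °C

E = 207600 MPa = 207.6 GPa.
σ_y = 156 ksi = 1076 MPa.
E·α·ΔT = 839.0 MPa ⇒ ΔT = 839.0 / (207.6×10³ × 11.2×10⁻⁶) = 360.8 K.
T = 24.9 + 360.8 = 385.7 °C.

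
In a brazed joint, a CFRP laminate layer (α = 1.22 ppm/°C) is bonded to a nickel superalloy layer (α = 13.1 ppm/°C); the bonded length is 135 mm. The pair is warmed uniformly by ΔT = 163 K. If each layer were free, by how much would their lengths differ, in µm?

Δα = |1.22 − 13.1|×10⁻⁶/K = 11.9×10⁻⁶/K.
ΔL_mismatch = Δα·L·ΔT = 11.9×10⁻⁶ × 135.0 mm × 163.0 K = 261 µm.

261 µm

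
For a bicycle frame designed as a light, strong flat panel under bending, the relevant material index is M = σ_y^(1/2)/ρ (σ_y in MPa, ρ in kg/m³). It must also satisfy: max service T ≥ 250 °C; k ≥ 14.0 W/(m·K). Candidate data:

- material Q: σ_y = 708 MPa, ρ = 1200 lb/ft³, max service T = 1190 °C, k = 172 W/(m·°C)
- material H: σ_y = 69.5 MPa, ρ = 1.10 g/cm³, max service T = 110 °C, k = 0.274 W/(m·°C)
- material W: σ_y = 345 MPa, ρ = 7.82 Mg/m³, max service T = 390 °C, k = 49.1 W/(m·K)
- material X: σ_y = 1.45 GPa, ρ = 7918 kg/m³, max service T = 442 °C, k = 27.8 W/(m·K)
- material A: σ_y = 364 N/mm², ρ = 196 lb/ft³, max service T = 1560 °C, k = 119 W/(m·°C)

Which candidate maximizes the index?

material A

Screen on constraints: max service T ≥ 250 °C; k ≥ 14.0 W/(m·K). Survivors: material Q, material W, material X, material A.
Putting every candidate on a common basis:
  material Q: σ_y = 708.0 MPa, ρ = 19220 kg/m³
  material W: σ_y = 345.0 MPa, ρ = 7820 kg/m³
  material X: σ_y = 1450 MPa, ρ = 7918 kg/m³
  material A: σ_y = 364.0 MPa, ρ = 3140 kg/m³
  material A: M = 6.08×10⁻³
  material X: M = 4.81×10⁻³
  material W: M = 2.38×10⁻³
  material Q: M = 1.38×10⁻³
Material A ranks first.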